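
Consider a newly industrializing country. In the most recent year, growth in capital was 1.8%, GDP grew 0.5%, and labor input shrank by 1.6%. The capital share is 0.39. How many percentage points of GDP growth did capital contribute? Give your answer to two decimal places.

Contribution = share × growth = 0.39 × 1.8 = 0.702 pp.

0.70 percentage points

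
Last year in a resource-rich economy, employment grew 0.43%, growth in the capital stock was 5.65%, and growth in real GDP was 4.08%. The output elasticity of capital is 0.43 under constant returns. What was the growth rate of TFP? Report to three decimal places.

TFP grew 1.405%.

Labor's share = 1 − 0.43 = 0.57.
The capital stock: 0.43 × 5.65 = 2.4295 pp.
Employment: 0.57 × 0.43 = 0.2451 pp.
TFP growth = 4.08 − 2.6746 = 1.4054%.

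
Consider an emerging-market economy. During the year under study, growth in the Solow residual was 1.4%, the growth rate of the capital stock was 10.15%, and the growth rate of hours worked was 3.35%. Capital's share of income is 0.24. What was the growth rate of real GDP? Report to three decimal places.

Real GDP growth was 6.382%.

Labor's share = 1 − 0.24 = 0.76.
The capital stock: 0.24 × 10.15 = 2.436 pp.
Hours worked: 0.76 × 3.35 = 2.546 pp.
Output growth = 1.4 + 4.982 = 6.382%.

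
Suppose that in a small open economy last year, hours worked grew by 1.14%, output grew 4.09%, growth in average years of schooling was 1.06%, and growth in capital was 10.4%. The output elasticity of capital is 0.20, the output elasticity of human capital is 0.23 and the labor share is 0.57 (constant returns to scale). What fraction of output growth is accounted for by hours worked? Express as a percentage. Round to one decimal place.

Labor's share = 1 − 0.2 − 0.23 = 0.57.
Hours worked contributed 0.57 × 1.14 = 0.6498 pp.
Share of growth = 0.6498 / 4.09 × 100 = 15.888%.

Hours worked accounted for 15.9% of growth.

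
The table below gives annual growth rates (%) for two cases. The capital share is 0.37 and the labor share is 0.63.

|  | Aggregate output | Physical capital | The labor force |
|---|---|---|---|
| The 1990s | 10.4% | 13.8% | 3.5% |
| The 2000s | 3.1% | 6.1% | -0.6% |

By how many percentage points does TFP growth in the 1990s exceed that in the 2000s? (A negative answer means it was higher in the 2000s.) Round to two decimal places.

1.87 percentage points

Labor's share = 1 − 0.37 = 0.63.
The 1990s: TFP = 10.4 − 5.106 − 2.205 = 3.089%.
The 2000s: TFP = 3.1 − 2.257 + 0.378 = 1.221%.
Difference = 3.089 − (1.221) = 1.868 pp.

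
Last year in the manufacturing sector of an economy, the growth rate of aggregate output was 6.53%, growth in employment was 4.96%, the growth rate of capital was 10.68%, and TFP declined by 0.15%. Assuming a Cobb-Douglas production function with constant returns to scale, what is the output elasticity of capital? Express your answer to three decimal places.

gY = gA + α·gK + (1−α)·gL, so gY − gA − gL = α(gK − gL).
6.53 + 0.15 − 4.96 = α × (10.68 − 4.96).
1.72 = 5.72 α, so α = 0.3007.

α = 0.301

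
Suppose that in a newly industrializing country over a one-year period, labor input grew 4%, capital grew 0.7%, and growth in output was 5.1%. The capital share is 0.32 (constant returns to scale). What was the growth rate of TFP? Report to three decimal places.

2.156%

Labor's share = 1 − 0.32 = 0.68.
Capital: 0.32 × 0.7 = 0.224 pp.
Labor input: 0.68 × 4 = 2.72 pp.
TFP growth = 5.1 − 2.944 = 2.156%.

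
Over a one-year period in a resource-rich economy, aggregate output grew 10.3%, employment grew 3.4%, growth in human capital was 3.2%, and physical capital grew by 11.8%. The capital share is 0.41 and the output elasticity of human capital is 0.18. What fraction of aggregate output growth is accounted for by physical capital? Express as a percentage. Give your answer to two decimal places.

Physical capital accounted for 46.97% of growth.

Physical capital contributed 0.41 × 11.8 = 4.838 pp.
Share of growth = 4.838 / 10.3 × 100 = 46.9709%.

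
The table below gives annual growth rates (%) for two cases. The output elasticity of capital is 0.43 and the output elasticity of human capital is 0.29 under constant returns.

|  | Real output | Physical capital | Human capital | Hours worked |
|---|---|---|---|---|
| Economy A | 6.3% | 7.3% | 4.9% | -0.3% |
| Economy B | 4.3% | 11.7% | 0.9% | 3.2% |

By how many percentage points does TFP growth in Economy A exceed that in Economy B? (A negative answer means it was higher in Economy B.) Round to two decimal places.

3.71 percentage points

Labor's share = 1 − 0.43 − 0.29 = 0.28.
Economy A: TFP = 6.3 − 3.139 − 1.421 + 0.084 = 1.824%.
Economy B: TFP = 4.3 − 5.031 − 0.261 − 0.896 = -1.888%.
Difference = 1.824 − (-1.888) = 3.712 pp.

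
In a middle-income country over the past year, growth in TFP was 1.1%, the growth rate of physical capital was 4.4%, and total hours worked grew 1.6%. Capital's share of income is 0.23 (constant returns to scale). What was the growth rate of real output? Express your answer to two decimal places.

3.34%

Labor's share = 1 − 0.23 = 0.77.
Physical capital: 0.23 × 4.4 = 1.012 pp.
Total hours worked: 0.77 × 1.6 = 1.232 pp.
Output growth = 1.1 + 2.244 = 3.344%.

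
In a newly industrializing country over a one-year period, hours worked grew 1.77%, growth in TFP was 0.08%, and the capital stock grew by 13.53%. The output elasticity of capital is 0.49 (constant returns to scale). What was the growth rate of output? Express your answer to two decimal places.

Labor's share = 1 − 0.49 = 0.51.
The capital stock: 0.49 × 13.53 = 6.6297 pp.
Hours worked: 0.51 × 1.77 = 0.9027 pp.
Output growth = 0.08 + 7.5324 = 7.6124%.

7.61%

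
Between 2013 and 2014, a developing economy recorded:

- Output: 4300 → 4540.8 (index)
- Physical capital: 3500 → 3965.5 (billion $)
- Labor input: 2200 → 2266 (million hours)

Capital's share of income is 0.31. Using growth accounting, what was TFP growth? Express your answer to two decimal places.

-0.59%

Output growth = (4540.8 − 4300) / 4300 = 5.6%.
Physical capital growth = (3965.5 − 3500) / 3500 = 13.3%.
Labor input growth = (2266 − 2200) / 2200 = 3%.
Labor's share = 1 − 0.31 = 0.69.
Physical capital: 0.31 × 13.3 = 4.123 pp.
Labor input: 0.69 × 3 = 2.07 pp.
TFP growth = 5.6 − 6.193 = -0.593%.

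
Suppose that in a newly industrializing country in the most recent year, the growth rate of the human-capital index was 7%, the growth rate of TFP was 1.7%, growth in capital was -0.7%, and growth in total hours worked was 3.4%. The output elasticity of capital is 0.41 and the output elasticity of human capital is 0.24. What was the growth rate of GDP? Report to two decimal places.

Labor's share = 1 − 0.41 − 0.24 = 0.35.
Capital: 0.41 × (-0.7) = -0.287 pp.
The human-capital index: 0.24 × 7 = 1.68 pp.
Total hours worked: 0.35 × 3.4 = 1.19 pp.
Output growth = 1.7 + 2.583 = 4.283%.

4.28%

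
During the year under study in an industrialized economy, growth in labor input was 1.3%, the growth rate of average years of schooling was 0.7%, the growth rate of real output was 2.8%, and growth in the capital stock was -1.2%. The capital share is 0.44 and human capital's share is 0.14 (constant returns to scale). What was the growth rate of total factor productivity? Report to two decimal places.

Total factor productivity grew 2.68%.

Labor's share = 1 − 0.44 − 0.14 = 0.42.
The capital stock: 0.44 × (-1.2) = -0.528 pp.
Average years of schooling: 0.14 × 0.7 = 0.098 pp.
Labor input: 0.42 × 1.3 = 0.546 pp.
TFP growth = 2.8 − 0.116 = 2.684%.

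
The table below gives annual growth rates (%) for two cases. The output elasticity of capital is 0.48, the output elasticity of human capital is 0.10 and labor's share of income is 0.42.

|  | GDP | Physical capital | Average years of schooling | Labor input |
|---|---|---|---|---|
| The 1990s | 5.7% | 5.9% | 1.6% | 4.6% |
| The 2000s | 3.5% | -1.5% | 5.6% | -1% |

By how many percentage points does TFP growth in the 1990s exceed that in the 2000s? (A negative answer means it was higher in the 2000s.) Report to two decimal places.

Labor's share = 1 − 0.48 − 0.1 = 0.42.
The 1990s: TFP = 5.7 − 2.832 − 0.16 − 1.932 = 0.776%.
The 2000s: TFP = 3.5 + 0.72 − 0.56 + 0.42 = 4.08%.
Difference = 0.776 − (4.08) = -3.304 pp.

-3.30 percentage points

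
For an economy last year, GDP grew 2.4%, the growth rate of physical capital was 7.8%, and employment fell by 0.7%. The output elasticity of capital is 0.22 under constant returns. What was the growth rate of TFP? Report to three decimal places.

1.230%

Labor's share = 1 − 0.22 = 0.78.
Physical capital: 0.22 × 7.8 = 1.716 pp.
Employment: 0.78 × (-0.7) = -0.546 pp.
TFP growth = 2.4 − 1.17 = 1.23%.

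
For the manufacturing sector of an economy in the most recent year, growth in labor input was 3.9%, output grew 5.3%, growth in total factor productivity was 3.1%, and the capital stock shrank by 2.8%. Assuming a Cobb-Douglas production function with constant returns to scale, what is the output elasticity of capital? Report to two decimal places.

gY = gA + α·gK + (1−α)·gL, so gY − gA − gL = α(gK − gL).
5.3 − 3.1 − 3.9 = α × (-2.8 − 3.9).
-1.7 = -6.7 α, so α = 0.2537.

0.25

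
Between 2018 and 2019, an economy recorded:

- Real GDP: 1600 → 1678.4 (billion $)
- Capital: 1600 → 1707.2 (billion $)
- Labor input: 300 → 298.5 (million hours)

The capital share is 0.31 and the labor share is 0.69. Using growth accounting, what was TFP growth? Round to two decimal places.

Real GDP growth = (1678.4 − 1600) / 1600 = 4.9%.
Capital growth = (1707.2 − 1600) / 1600 = 6.7%.
Labor input growth = (298.5 − 300) / 300 = -0.5%.
Labor's share = 1 − 0.31 = 0.69.
Capital: 0.31 × 6.7 = 2.077 pp.
Labor input: 0.69 × (-0.5) = -0.345 pp.
TFP growth = 4.9 − 1.732 = 3.168%.

3.17%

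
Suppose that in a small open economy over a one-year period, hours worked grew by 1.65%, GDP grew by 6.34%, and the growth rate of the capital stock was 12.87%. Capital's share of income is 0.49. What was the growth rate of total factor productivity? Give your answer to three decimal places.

Labor's share = 1 − 0.49 = 0.51.
The capital stock: 0.49 × 12.87 = 6.3063 pp.
Hours worked: 0.51 × 1.65 = 0.8415 pp.
TFP growth = 6.34 − 7.1478 = -0.8078%.

-0.808%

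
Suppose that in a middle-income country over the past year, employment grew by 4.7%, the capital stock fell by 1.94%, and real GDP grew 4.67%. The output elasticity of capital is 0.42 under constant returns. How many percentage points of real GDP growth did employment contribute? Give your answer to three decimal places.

Labor's share = 1 − 0.42 = 0.58.
Contribution = share × growth = 0.58 × 4.7 = 2.726 pp.

2.726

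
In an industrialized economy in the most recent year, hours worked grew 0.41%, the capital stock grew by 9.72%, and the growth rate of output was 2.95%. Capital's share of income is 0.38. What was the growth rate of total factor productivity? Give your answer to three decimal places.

-0.998%

Labor's share = 1 − 0.38 = 0.62.
The capital stock: 0.38 × 9.72 = 3.6936 pp.
Hours worked: 0.62 × 0.41 = 0.2542 pp.
TFP growth = 2.95 − 3.9478 = -0.9978%.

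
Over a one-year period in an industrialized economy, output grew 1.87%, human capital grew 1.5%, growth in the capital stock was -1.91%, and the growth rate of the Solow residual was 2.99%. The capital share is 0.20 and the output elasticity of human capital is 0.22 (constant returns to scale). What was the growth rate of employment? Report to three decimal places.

-1.841%

Labor's share = 1 − 0.2 − 0.22 = 0.58.
gY = gA + 0.2×(-1.91) + 0.22×1.5 + 0.58×g.
0.58×g = 1.87 − 2.99 + 0.052 = -1.068.
g = -1.068 / 0.58 = -1.84138%.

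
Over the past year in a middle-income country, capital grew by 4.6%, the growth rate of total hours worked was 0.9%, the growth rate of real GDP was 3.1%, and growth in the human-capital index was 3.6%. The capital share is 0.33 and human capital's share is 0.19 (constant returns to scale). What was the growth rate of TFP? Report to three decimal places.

Labor's share = 1 − 0.33 − 0.19 = 0.48.
Capital: 0.33 × 4.6 = 1.518 pp.
The human-capital index: 0.19 × 3.6 = 0.684 pp.
Total hours worked: 0.48 × 0.9 = 0.432 pp.
TFP growth = 3.1 − 2.634 = 0.466%.

TFP grew 0.466%.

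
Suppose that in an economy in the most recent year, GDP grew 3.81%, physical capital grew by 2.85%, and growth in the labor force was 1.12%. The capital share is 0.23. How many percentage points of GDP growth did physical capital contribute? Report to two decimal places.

Contribution = share × growth = 0.23 × 2.85 = 0.6555 pp.

0.66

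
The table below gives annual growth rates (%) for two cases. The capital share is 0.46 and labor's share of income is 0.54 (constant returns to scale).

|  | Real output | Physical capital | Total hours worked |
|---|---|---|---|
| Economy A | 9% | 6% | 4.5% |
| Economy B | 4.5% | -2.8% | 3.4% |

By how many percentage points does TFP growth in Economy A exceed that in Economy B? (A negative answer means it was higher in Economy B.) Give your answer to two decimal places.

Labor's share = 1 − 0.46 = 0.54.
Economy A: TFP = 9 − 2.76 − 2.43 = 3.81%.
Economy B: TFP = 4.5 + 1.288 − 1.836 = 3.952%.
Difference = 3.81 − (3.952) = -0.142 pp.

-0.14 percentage points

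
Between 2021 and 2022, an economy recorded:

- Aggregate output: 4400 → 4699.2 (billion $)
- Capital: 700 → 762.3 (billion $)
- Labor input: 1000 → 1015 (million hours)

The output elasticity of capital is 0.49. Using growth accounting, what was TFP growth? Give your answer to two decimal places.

Aggregate output growth = (4699.2 − 4400) / 4400 = 6.8%.
Capital growth = (762.3 − 700) / 700 = 8.9%.
Labor input growth = (1015 − 1000) / 1000 = 1.5%.
Labor's share = 1 − 0.49 = 0.51.
Capital: 0.49 × 8.9 = 4.361 pp.
Labor input: 0.51 × 1.5 = 0.765 pp.
TFP growth = 6.8 − 5.126 = 1.674%.

1.67%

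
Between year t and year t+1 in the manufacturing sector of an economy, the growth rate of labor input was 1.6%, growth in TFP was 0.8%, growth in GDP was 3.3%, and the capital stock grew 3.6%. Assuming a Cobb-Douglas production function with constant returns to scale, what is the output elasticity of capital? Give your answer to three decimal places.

gY = gA + α·gK + (1−α)·gL, so gY − gA − gL = α(gK − gL).
3.3 − 0.8 − 1.6 = α × (3.6 − 1.6).
0.9 = 2 α, so α = 0.45.

The output elasticity of capital is 0.450.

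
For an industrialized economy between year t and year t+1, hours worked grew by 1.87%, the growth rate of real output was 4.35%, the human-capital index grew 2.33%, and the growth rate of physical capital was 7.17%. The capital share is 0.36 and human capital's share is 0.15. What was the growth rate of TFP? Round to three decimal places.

TFP growth was 0.503%.

Labor's share = 1 − 0.36 − 0.15 = 0.49.
Physical capital: 0.36 × 7.17 = 2.5812 pp.
The human-capital index: 0.15 × 2.33 = 0.3495 pp.
Hours worked: 0.49 × 1.87 = 0.9163 pp.
TFP growth = 4.35 − 3.847 = 0.503%.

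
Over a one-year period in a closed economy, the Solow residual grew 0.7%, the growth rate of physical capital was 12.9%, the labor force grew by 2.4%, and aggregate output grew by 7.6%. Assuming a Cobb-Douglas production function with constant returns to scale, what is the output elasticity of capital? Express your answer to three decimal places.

gY = gA + α·gK + (1−α)·gL, so gY − gA − gL = α(gK − gL).
7.6 − 0.7 − 2.4 = α × (12.9 − 2.4).
4.5 = 10.5 α, so α = 0.42857.

α = 0.429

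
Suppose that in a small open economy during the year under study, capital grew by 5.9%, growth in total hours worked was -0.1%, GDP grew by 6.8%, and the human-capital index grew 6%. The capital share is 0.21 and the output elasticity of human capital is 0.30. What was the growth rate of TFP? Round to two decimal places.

TFP grew 3.81%.

Labor's share = 1 − 0.21 − 0.3 = 0.49.
Capital: 0.21 × 5.9 = 1.239 pp.
The human-capital index: 0.3 × 6 = 1.8 pp.
Total hours worked: 0.49 × (-0.1) = -0.049 pp.
TFP growth = 6.8 − 2.99 = 3.81%.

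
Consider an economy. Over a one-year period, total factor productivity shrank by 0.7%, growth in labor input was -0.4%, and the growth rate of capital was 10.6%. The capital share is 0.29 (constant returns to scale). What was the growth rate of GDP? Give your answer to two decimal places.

2.09%

Labor's share = 1 − 0.29 = 0.71.
Capital: 0.29 × 10.6 = 3.074 pp.
Labor input: 0.71 × (-0.4) = -0.284 pp.
Output growth = -0.7 + 2.79 = 2.09%.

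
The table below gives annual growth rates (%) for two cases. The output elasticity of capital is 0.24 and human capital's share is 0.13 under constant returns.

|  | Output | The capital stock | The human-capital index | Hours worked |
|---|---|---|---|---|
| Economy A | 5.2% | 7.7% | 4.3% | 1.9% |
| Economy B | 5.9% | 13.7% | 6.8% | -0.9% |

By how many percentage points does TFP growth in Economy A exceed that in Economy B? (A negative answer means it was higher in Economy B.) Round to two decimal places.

-0.70 percentage points

Labor's share = 1 − 0.24 − 0.13 = 0.63.
Economy A: TFP = 5.2 − 1.848 − 0.559 − 1.197 = 1.596%.
Economy B: TFP = 5.9 − 3.288 − 0.884 + 0.567 = 2.295%.
Difference = 1.596 − (2.295) = -0.699 pp.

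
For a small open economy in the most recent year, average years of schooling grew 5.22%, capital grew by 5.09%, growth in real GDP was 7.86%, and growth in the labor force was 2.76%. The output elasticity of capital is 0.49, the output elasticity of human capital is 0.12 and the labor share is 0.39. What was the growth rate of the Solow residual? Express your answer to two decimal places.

Labor's share = 1 − 0.49 − 0.12 = 0.39.
Capital: 0.49 × 5.09 = 2.4941 pp.
Average years of schooling: 0.12 × 5.22 = 0.6264 pp.
The labor force: 0.39 × 2.76 = 1.0764 pp.
TFP growth = 7.86 − 4.1969 = 3.6631%.

3.66%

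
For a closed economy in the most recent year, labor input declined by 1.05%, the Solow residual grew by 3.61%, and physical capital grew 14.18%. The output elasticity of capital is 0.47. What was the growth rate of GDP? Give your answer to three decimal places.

Labor's share = 1 − 0.47 = 0.53.
Physical capital: 0.47 × 14.18 = 6.6646 pp.
Labor input: 0.53 × (-1.05) = -0.5565 pp.
Output growth = 3.61 + 6.1081 = 9.7181%.

9.718%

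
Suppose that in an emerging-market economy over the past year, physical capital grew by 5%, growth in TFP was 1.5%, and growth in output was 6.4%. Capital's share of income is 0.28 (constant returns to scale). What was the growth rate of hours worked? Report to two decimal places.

Labor's share = 1 − 0.28 = 0.72.
gY = gA + 0.28×5 + 0.72×g.
0.72×g = 6.4 − 1.5 − 1.4 = 3.5.
g = 3.5 / 0.72 = 4.8611%.

4.86%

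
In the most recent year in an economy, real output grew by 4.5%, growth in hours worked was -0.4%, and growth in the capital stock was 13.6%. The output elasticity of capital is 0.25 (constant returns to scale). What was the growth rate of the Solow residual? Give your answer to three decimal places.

Labor's share = 1 − 0.25 = 0.75.
The capital stock: 0.25 × 13.6 = 3.4 pp.
Hours worked: 0.75 × (-0.4) = -0.3 pp.
TFP growth = 4.5 − 3.1 = 1.4%.

The Solow residual grew 1.400%.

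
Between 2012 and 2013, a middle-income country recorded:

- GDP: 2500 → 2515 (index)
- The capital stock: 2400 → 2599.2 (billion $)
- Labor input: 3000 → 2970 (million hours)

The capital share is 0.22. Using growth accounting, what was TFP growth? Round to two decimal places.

-0.45%

GDP growth = (2515 − 2500) / 2500 = 0.6%.
The capital stock growth = (2599.2 − 2400) / 2400 = 8.3%.
Labor input growth = (2970 − 3000) / 3000 = -1%.
Labor's share = 1 − 0.22 = 0.78.
The capital stock: 0.22 × 8.3 = 1.826 pp.
Labor input: 0.78 × (-1) = -0.78 pp.
TFP growth = 0.6 − 1.046 = -0.446%.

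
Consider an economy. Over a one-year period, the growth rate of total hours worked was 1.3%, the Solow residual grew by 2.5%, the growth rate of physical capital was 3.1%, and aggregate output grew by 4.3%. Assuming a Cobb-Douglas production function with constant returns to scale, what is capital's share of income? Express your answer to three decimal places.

gY = gA + α·gK + (1−α)·gL, so gY − gA − gL = α(gK − gL).
4.3 − 2.5 − 1.3 = α × (3.1 − 1.3).
0.5 = 1.8 α, so α = 0.27778.

α = 0.278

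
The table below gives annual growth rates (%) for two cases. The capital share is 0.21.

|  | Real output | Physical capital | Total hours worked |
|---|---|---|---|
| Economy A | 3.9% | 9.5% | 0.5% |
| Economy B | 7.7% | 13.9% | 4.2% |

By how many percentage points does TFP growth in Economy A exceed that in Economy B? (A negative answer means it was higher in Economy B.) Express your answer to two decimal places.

Labor's share = 1 − 0.21 = 0.79.
Economy A: TFP = 3.9 − 1.995 − 0.395 = 1.51%.
Economy B: TFP = 7.7 − 2.919 − 3.318 = 1.463%.
Difference = 1.51 − (1.463) = 0.047 pp.

0.05 percentage points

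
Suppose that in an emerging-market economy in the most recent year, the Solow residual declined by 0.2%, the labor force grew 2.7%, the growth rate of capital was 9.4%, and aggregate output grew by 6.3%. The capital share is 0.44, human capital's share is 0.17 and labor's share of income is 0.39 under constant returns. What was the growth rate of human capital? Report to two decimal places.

Human capital growth was 7.71%.

Labor's share = 1 − 0.44 − 0.17 = 0.39.
gY = gA + 0.44×9.4 + 0.39×2.7 + 0.17×g.
0.17×g = 6.3 + 0.2 − 5.189 = 1.311.
g = 1.311 / 0.17 = 7.7118%.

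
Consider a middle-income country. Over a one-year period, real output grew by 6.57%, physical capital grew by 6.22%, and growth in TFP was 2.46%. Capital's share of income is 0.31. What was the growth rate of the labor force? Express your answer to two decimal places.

Labor's share = 1 − 0.31 = 0.69.
gY = gA + 0.31×6.22 + 0.69×g.
0.69×g = 6.57 − 2.46 − 1.9282 = 2.1818.
g = 2.1818 / 0.69 = 3.162%.

The labor force growth was 3.16%.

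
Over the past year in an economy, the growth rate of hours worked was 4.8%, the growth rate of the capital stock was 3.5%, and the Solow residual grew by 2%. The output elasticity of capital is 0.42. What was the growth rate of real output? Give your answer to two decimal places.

6.25%

Labor's share = 1 − 0.42 = 0.58.
The capital stock: 0.42 × 3.5 = 1.47 pp.
Hours worked: 0.58 × 4.8 = 2.784 pp.
Output growth = 2 + 4.254 = 6.254%.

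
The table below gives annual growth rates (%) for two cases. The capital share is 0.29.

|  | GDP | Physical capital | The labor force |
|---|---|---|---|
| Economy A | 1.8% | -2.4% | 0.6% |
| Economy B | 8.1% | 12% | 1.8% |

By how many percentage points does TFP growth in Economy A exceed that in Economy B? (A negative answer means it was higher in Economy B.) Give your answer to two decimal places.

Labor's share = 1 − 0.29 = 0.71.
Economy A: TFP = 1.8 + 0.696 − 0.426 = 2.07%.
Economy B: TFP = 8.1 − 3.48 − 1.278 = 3.342%.
Difference = 2.07 − (3.342) = -1.272 pp.

-1.27 percentage points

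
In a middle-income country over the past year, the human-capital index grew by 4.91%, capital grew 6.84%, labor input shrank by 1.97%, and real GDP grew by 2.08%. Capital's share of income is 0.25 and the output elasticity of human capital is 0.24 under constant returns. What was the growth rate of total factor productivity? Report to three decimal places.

Labor's share = 1 − 0.25 − 0.24 = 0.51.
Capital: 0.25 × 6.84 = 1.71 pp.
The human-capital index: 0.24 × 4.91 = 1.1784 pp.
Labor input: 0.51 × (-1.97) = -1.0047 pp.
TFP growth = 2.08 − 1.8837 = 0.1963%.

0.196%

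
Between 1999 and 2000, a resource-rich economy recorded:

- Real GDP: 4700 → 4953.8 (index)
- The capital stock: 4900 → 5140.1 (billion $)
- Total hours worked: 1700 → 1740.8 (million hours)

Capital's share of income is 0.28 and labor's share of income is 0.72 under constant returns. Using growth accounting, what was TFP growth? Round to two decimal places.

Real GDP growth = (4953.8 − 4700) / 4700 = 5.4%.
The capital stock growth = (5140.1 − 4900) / 4900 = 4.9%.
Total hours worked growth = (1740.8 − 1700) / 1700 = 2.4%.
Labor's share = 1 − 0.28 = 0.72.
The capital stock: 0.28 × 4.9 = 1.372 pp.
Total hours worked: 0.72 × 2.4 = 1.728 pp.
TFP growth = 5.4 − 3.1 = 2.3%.

TFP growth was 2.30%.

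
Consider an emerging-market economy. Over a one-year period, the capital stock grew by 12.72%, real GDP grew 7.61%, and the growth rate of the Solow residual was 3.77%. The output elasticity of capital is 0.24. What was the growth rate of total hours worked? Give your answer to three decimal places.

1.036%

Labor's share = 1 − 0.24 = 0.76.
gY = gA + 0.24×12.72 + 0.76×g.
0.76×g = 7.61 − 3.77 − 3.0528 = 0.7872.
g = 0.7872 / 0.76 = 1.03579%.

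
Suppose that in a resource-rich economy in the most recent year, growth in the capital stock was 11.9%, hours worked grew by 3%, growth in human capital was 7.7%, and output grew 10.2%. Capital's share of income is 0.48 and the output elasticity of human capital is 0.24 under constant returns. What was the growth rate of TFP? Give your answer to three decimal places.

Labor's share = 1 − 0.48 − 0.24 = 0.28.
The capital stock: 0.48 × 11.9 = 5.712 pp.
Human capital: 0.24 × 7.7 = 1.848 pp.
Hours worked: 0.28 × 3 = 0.84 pp.
TFP growth = 10.2 − 8.4 = 1.8%.

1.800%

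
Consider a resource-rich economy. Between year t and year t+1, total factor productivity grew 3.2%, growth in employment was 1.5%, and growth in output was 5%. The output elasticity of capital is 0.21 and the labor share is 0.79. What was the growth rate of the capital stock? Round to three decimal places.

The capital stock growth was 2.929%.

Labor's share = 1 − 0.21 = 0.79.
gY = gA + 0.79×1.5 + 0.21×g.
0.21×g = 5 − 3.2 − 1.185 = 0.615.
g = 0.615 / 0.21 = 2.92857%.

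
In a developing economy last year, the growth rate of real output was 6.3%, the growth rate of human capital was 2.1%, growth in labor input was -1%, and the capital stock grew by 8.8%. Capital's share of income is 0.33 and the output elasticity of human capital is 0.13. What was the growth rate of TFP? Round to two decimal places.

Labor's share = 1 − 0.33 − 0.13 = 0.54.
The capital stock: 0.33 × 8.8 = 2.904 pp.
Human capital: 0.13 × 2.1 = 0.273 pp.
Labor input: 0.54 × (-1) = -0.54 pp.
TFP growth = 6.3 − 2.637 = 3.663%.

TFP grew 3.66%.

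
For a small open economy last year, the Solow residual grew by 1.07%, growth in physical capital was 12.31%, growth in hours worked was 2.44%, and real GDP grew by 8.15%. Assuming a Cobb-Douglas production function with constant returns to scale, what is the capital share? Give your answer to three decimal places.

gY = gA + α·gK + (1−α)·gL, so gY − gA − gL = α(gK − gL).
8.15 − 1.07 − 2.44 = α × (12.31 − 2.44).
4.64 = 9.87 α, so α = 0.47011.

The capital share is 0.470.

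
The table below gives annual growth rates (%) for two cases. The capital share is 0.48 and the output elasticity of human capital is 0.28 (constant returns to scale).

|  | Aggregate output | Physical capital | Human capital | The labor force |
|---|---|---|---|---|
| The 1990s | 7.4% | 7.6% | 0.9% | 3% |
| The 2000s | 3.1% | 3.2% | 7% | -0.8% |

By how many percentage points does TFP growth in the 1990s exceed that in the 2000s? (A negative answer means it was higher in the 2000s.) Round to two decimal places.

Labor's share = 1 − 0.48 − 0.28 = 0.24.
The 1990s: TFP = 7.4 − 3.648 − 0.252 − 0.72 = 2.78%.
The 2000s: TFP = 3.1 − 1.536 − 1.96 + 0.192 = -0.204%.
Difference = 2.78 − (-0.204) = 2.984 pp.

2.98 percentage points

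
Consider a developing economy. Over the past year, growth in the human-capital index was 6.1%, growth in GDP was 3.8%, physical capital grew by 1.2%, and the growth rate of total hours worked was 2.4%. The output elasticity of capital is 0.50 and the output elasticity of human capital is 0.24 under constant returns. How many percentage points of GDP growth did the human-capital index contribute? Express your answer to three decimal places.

Contribution = share × growth = 0.24 × 6.1 = 1.464 pp.

1.464 percentage points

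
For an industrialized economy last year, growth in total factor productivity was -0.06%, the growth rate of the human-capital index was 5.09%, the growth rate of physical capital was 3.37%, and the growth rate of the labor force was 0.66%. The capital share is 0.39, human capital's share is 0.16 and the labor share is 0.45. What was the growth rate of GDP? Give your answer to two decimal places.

GDP grew 2.37%.

Labor's share = 1 − 0.39 − 0.16 = 0.45.
Physical capital: 0.39 × 3.37 = 1.3143 pp.
The human-capital index: 0.16 × 5.09 = 0.8144 pp.
The labor force: 0.45 × 0.66 = 0.297 pp.
Output growth = -0.06 + 2.4257 = 2.3657%.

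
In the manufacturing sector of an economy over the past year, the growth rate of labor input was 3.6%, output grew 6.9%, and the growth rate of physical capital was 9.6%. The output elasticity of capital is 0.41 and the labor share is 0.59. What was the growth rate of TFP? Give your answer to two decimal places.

0.84%

Labor's share = 1 − 0.41 = 0.59.
Physical capital: 0.41 × 9.6 = 3.936 pp.
Labor input: 0.59 × 3.6 = 2.124 pp.
TFP growth = 6.9 − 6.06 = 0.84%.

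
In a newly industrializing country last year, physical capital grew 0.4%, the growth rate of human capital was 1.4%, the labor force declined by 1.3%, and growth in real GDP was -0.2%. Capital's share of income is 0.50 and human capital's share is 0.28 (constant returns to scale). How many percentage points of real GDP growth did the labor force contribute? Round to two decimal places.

Labor's share = 1 − 0.5 − 0.28 = 0.22.
Contribution = share × growth = 0.22 × (-1.3) = -0.286 pp.

-0.29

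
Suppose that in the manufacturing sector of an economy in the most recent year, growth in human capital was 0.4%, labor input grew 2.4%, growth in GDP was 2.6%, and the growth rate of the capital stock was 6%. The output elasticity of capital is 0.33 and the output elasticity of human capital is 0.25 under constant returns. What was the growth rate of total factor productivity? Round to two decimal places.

-0.49%

Labor's share = 1 − 0.33 − 0.25 = 0.42.
The capital stock: 0.33 × 6 = 1.98 pp.
Human capital: 0.25 × 0.4 = 0.1 pp.
Labor input: 0.42 × 2.4 = 1.008 pp.
TFP growth = 2.6 − 3.088 = -0.488%.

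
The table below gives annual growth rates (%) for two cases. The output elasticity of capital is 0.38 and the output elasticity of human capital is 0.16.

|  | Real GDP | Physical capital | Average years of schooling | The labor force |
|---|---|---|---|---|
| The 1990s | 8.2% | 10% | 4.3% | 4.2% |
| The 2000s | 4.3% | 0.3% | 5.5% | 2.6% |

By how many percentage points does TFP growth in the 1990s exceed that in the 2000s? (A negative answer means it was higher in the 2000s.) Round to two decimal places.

-0.33 percentage points

Labor's share = 1 − 0.38 − 0.16 = 0.46.
The 1990s: TFP = 8.2 − 3.8 − 0.688 − 1.932 = 1.78%.
The 2000s: TFP = 4.3 − 0.114 − 0.88 − 1.196 = 2.11%.
Difference = 1.78 − (2.11) = -0.33 pp.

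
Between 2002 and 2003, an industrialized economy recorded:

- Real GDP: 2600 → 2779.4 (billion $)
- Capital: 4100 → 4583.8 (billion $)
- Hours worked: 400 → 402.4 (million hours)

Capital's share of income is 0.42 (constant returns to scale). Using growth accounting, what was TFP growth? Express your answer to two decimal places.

TFP grew 1.60%.

Real GDP growth = (2779.4 − 2600) / 2600 = 6.9%.
Capital growth = (4583.8 − 4100) / 4100 = 11.8%.
Hours worked growth = (402.4 − 400) / 400 = 0.6%.
Labor's share = 1 − 0.42 = 0.58.
Capital: 0.42 × 11.8 = 4.956 pp.
Hours worked: 0.58 × 0.6 = 0.348 pp.
TFP growth = 6.9 − 5.304 = 1.596%.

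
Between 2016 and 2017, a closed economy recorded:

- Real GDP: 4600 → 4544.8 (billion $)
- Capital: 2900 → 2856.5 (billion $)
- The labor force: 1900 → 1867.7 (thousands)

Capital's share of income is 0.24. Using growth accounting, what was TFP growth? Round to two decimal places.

0.45%

Real GDP growth = (4544.8 − 4600) / 4600 = -1.2%.
Capital growth = (2856.5 − 2900) / 2900 = -1.5%.
The labor force growth = (1867.7 − 1900) / 1900 = -1.7%.
Labor's share = 1 − 0.24 = 0.76.
Capital: 0.24 × (-1.5) = -0.36 pp.
The labor force: 0.76 × (-1.7) = -1.292 pp.
TFP growth = -1.2 + 1.652 = 0.452%.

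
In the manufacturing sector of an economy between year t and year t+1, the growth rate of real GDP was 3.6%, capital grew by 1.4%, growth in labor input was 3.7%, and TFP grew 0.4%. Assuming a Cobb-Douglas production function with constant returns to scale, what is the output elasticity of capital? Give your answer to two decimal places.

gY = gA + α·gK + (1−α)·gL, so gY − gA − gL = α(gK − gL).
3.6 − 0.4 − 3.7 = α × (1.4 − 3.7).
-0.5 = -2.3 α, so α = 0.2174.

0.22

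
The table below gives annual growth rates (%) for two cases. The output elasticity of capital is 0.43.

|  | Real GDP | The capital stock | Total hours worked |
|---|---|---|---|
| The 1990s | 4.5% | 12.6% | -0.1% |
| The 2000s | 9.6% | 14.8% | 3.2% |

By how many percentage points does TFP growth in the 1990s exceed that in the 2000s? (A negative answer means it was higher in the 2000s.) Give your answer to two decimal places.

Labor's share = 1 − 0.43 = 0.57.
The 1990s: TFP = 4.5 − 5.418 + 0.057 = -0.861%.
The 2000s: TFP = 9.6 − 6.364 − 1.824 = 1.412%.
Difference = -0.861 − (1.412) = -2.273 pp.

-2.27 percentage points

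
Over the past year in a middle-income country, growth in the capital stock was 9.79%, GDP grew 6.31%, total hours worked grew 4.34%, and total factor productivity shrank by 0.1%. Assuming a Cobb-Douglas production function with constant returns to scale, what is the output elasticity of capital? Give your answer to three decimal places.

gY = gA + α·gK + (1−α)·gL, so gY − gA − gL = α(gK − gL).
6.31 + 0.1 − 4.34 = α × (9.79 − 4.34).
2.07 = 5.45 α, so α = 0.37982.

The output elasticity of capital is 0.380.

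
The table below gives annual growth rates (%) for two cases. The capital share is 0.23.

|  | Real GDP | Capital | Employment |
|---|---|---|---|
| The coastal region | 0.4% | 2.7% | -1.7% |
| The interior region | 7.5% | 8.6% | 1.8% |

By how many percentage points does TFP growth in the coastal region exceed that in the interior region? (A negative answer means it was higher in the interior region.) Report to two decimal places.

-3.05 percentage points

Labor's share = 1 − 0.23 = 0.77.
The coastal region: TFP = 0.4 − 0.621 + 1.309 = 1.088%.
The interior region: TFP = 7.5 − 1.978 − 1.386 = 4.136%.
Difference = 1.088 − (4.136) = -3.048 pp.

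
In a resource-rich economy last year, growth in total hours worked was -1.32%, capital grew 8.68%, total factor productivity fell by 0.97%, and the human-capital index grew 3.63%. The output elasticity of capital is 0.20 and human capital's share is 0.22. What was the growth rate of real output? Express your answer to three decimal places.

Labor's share = 1 − 0.2 − 0.22 = 0.58.
Capital: 0.2 × 8.68 = 1.736 pp.
The human-capital index: 0.22 × 3.63 = 0.7986 pp.
Total hours worked: 0.58 × (-1.32) = -0.7656 pp.
Output growth = -0.97 + 1.769 = 0.799%.

Real output grew 0.799%.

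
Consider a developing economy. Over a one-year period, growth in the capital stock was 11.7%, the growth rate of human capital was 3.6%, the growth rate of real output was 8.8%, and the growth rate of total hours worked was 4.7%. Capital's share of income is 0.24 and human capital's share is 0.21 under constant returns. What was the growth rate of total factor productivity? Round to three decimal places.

Total factor productivity grew 2.651%.

Labor's share = 1 − 0.24 − 0.21 = 0.55.
The capital stock: 0.24 × 11.7 = 2.808 pp.
Human capital: 0.21 × 3.6 = 0.756 pp.
Total hours worked: 0.55 × 4.7 = 2.585 pp.
TFP growth = 8.8 − 6.149 = 2.651%.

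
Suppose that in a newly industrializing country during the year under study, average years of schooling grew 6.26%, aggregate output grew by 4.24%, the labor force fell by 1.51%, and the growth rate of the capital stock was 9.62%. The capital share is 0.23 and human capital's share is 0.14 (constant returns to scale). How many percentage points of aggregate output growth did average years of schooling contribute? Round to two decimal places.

Contribution = share × growth = 0.14 × 6.26 = 0.8764 pp.

0.88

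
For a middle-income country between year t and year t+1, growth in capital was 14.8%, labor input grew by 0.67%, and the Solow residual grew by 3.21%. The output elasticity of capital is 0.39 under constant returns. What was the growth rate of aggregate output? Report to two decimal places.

Labor's share = 1 − 0.39 = 0.61.
Capital: 0.39 × 14.8 = 5.772 pp.
Labor input: 0.61 × 0.67 = 0.4087 pp.
Output growth = 3.21 + 6.1807 = 9.3907%.

Aggregate output growth was 9.39%.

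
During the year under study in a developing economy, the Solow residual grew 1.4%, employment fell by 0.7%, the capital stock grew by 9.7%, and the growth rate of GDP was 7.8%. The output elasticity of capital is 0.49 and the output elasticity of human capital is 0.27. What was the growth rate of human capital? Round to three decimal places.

Human capital growth was 6.722%.

Labor's share = 1 − 0.49 − 0.27 = 0.24.
gY = gA + 0.49×9.7 + 0.24×(-0.7) + 0.27×g.
0.27×g = 7.8 − 1.4 − 4.585 = 1.815.
g = 1.815 / 0.27 = 6.72222%.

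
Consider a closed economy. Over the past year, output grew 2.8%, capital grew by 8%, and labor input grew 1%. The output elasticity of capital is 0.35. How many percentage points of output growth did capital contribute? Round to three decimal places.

2.800

Contribution = share × growth = 0.35 × 8 = 2.8 pp.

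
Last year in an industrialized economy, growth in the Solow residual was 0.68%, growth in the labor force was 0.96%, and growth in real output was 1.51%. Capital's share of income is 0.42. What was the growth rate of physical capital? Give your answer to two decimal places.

0.65%

Labor's share = 1 − 0.42 = 0.58.
gY = gA + 0.58×0.96 + 0.42×g.
0.42×g = 1.51 − 0.68 − 0.5568 = 0.2732.
g = 0.2732 / 0.42 = 0.6505%.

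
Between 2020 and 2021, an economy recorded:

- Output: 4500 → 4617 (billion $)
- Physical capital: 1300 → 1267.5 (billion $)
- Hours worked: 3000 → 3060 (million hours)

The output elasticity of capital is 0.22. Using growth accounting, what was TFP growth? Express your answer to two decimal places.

1.59%

Output growth = (4617 − 4500) / 4500 = 2.6%.
Physical capital growth = (1267.5 − 1300) / 1300 = -2.5%.
Hours worked growth = (3060 − 3000) / 3000 = 2%.
Labor's share = 1 − 0.22 = 0.78.
Physical capital: 0.22 × (-2.5) = -0.55 pp.
Hours worked: 0.78 × 2 = 1.56 pp.
TFP growth = 2.6 − 1.01 = 1.59%.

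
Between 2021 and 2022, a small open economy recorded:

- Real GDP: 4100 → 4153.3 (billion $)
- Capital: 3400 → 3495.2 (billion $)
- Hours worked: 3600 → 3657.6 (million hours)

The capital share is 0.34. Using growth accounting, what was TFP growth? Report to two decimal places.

Real GDP growth = (4153.3 − 4100) / 4100 = 1.3%.
Capital growth = (3495.2 − 3400) / 3400 = 2.8%.
Hours worked growth = (3657.6 − 3600) / 3600 = 1.6%.
Labor's share = 1 − 0.34 = 0.66.
Capital: 0.34 × 2.8 = 0.952 pp.
Hours worked: 0.66 × 1.6 = 1.056 pp.
TFP growth = 1.3 − 2.008 = -0.708%.

-0.71%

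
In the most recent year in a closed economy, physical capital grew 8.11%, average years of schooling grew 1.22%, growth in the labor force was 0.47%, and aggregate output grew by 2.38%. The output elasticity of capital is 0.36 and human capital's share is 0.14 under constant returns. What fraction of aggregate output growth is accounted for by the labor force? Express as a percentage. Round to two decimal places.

Labor's share = 1 − 0.36 − 0.14 = 0.5.
The labor force contributed 0.5 × 0.47 = 0.235 pp.
Share of growth = 0.235 / 2.38 × 100 = 9.8739%.

The labor force accounted for 9.87% of growth.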